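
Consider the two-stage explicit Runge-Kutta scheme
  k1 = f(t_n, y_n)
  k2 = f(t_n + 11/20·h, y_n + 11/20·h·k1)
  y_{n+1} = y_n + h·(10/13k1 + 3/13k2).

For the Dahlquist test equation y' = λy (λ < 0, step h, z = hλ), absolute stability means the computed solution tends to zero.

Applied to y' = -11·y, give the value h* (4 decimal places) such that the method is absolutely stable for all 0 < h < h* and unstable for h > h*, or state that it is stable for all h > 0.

(-7.8788,0); λ=-11 ⇒ h* = (260/33)/11 = 0.7163.

With y'=λy (z=hλ):
  k1=λy_n ⇒ h·k1=z·y_n;  k2=λ(1+11/20z)y_n ⇒ h·k2=z(1+11/20z)y_n
  y_{n+1}/y_n = 1 + 10/13z + 3/13z(1+11/20z) = 1 + z + 33/260z²
  ⇒ R(z) = 1 + z + 33/260z².

Solve |R(x)|<1 on ℝ⁻.
x=-0.39: |R|=0.6293
R=1: x+33/260x²=0 ⇒ x=−260/33=-7.8788; min R=1−1/(4·33/260)=-0.9697>−1
Confirm numerically:
  x=-7.320: |R|=0.48084 <1
  x=-6.707: |R|=0.00249 <1
  x=-3.557: |R|=0.95114 <1
  x=-8.413: |R|=1.57043 >1
  x=-8.324: |R|=1.47037 >1
Stable set (-7.8788, 0).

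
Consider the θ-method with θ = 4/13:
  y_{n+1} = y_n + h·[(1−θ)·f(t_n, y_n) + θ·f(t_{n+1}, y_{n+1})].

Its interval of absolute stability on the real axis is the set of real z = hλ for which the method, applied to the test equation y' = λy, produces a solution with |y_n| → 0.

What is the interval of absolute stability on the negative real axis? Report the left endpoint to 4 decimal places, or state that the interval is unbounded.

On y'=λy, z=hλ:
  y_{n+1} = y_n + z·[9/13·y_n + 4/13·y_{n+1}] ⇒ (1 − 4/13z)y_{n+1} = (1 + 9/13z)y_n
  so R(z) = (1 + 9/13z)/(1 − 4/13z).

Solve |R(x)|<1 on ℝ⁻.
x=-1.51: |R|=0.0310
R=−1: 1+9/13x = −1+4/13x ⇒ -5/13x=2 ⇒ x=2/(-5/13)=-5.2000
Confirm numerically:
  x=-4.642: |R|=0.91162 <1
  x=-3.582: |R|=0.70397 <1
  x=-3.541: |R|=0.69463 <1
  x=-2.320: |R|=0.35368 <1
  x=-5.592: |R|=1.05542 >1
  x=-5.472: |R|=1.03898 >1
Stable set (-5.2000, 0).

z∈(-5.2000,0).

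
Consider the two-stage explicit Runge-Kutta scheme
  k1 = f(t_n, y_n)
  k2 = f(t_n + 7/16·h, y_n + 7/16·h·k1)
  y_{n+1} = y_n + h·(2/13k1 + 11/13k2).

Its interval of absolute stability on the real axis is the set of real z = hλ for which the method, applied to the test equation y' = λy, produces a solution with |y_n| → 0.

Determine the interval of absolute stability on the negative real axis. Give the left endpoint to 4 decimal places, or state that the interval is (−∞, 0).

z∈(-2.7013,0).

On y'=λy, z=hλ:
  k1=λy_n ⇒ h·k1=z·y_n;  k2=λ(1+7/16z)y_n ⇒ h·k2=z(1+7/16z)y_n
  y_{n+1}/y_n = 1 + 2/13z + 11/13z(1+7/16z) = 1 + z + 77/208z²
  ⇒ R(z) = 1 + z + 77/208z².

Need |R(x)|<1, x<0.
x=-1.42: |R|=0.3265
R=1: x+77/208x²=0 ⇒ x=−208/77=-2.7013; min R=1−1/(4·77/208)=0.3247>−1
Confirm numerically:
  x=-2.437: |R|=0.76156 <1
  x=-1.674: |R|=0.36338 <1
  x=-1.330: |R|=0.32483 <1
  x=-2.898: |R|=1.21102 >1
  x=-2.869: |R|=1.17811 >1
Interval (-2.7013, 0).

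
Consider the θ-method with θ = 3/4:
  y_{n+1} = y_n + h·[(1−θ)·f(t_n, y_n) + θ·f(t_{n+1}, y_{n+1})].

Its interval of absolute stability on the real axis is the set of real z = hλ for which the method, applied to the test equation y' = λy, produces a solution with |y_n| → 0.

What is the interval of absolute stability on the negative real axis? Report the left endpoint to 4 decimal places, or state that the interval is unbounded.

interval (−∞, 0).

Set f=λy, z=hλ:
  y_{n+1} = y_n + z·[1/4·y_n + 3/4·y_{n+1}] ⇒ (1 − 3/4z)y_{n+1} = (1 + 1/4z)y_n
  so R(z) = (1 + 1/4z)/(1 − 3/4z).

Find x<0 with |R(x)|<1.
x=-0.68: |R|=0.5497
x=-2: |R|=0.2000
x=-10: |R|=0.1765
x=-100: |R|=0.3158
θ=3/4≥1/2 ⇒ |1+1/4x|<|1−3/4x| ∀x<0 ⇒ interval (−∞,0).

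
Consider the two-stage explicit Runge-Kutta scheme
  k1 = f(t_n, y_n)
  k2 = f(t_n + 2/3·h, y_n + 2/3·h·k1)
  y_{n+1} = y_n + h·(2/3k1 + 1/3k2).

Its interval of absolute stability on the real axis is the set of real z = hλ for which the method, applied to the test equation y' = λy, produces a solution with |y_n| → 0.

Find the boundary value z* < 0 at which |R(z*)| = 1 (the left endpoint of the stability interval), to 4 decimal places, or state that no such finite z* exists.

Set f=λy, z=hλ:
  k1=λy_n ⇒ h·k1=z·y_n;  k2=λ(1+2/3z)y_n ⇒ h·k2=z(1+2/3z)y_n
  y_{n+1}/y_n = 1 + 2/3z + 1/3z(1+2/3z) = 1 + z + 2/9z²
  so R(z) = 1 + z + 2/9z².

Boundary: |R(x)|=1, x<0.
x=-0.82: |R|=0.3294
R=1: x+2/9x²=0 ⇒ x=−9/2=-4.5000; min R=1−1/(4·2/9)=-0.1250>−1
Confirm numerically:
  x=-2.874: |R|=0.03847 <1
  x=-2.807: |R|=0.05606 <1
  x=-2.576: |R|=0.10138 <1
  x=-1.889: |R|=0.09604 <1
  x=-5.068: |R|=1.63969 >1
  x=-4.835: |R|=1.35994 >1
  x=-4.587: |R|=1.08868 >1
Interval (-4.5000, 0).

left endpoint -4.5000.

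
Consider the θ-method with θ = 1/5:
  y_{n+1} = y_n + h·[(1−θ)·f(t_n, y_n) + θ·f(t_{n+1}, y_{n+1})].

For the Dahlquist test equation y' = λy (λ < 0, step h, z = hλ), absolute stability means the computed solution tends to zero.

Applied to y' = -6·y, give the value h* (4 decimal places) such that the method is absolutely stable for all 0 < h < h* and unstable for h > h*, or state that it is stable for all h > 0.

(-3.3333,0); λ=-6 ⇒ h* = (10/3)/6 = 0.5556.

On y'=λy, z=hλ:
  y_{n+1} = y_n + z·[4/5·y_n + 1/5·y_{n+1}] ⇒ (1 − 1/5z)y_{n+1} = (1 + 4/5z)y_n
  R(z) = (1 + 4/5z)/(1 − 1/5z).

Boundary: |R(x)|=1, x<0.
x=-1.68: |R|=0.2575
R=−1: 1+4/5x = −1+1/5x ⇒ -3/5x=2 ⇒ x=2/(-3/5)=-3.3333
Confirm numerically:
  x=-3.140: |R|=0.92875 <1
  x=-2.869: |R|=0.82298 <1
  x=-2.823: |R|=0.80430 <1
  x=-1.758: |R|=0.30068 <1
  x=-3.842: |R|=1.17259 >1
  x=-3.452: |R|=1.04212 >1
So |R|<1 on (-3.3333, 0).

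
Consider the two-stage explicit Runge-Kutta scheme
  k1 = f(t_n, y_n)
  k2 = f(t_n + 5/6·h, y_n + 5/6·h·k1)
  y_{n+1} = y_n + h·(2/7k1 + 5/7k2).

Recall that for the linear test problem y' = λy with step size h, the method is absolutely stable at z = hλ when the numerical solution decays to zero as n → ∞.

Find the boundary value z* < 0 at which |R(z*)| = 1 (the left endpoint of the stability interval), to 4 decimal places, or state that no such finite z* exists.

Set f=λy, z=hλ:
  k1=λy_n ⇒ h·k1=z·y_n;  k2=λ(1+5/6z)y_n ⇒ h·k2=z(1+5/6z)y_n
  y_{n+1}/y_n = 1 + 2/7z + 5/7z(1+5/6z) = 1 + z + 25/42z²
  R(z) = 1 + z + 25/42z².

Boundary: |R(x)|=1, x<0.
x=-0.87: |R|=0.5805
R=1: x+25/42x²=0 ⇒ x=−42/25=-1.6800; min R=1−1/(4·25/42)=0.5800>−1
Confirm numerically:
  x=-1.433: |R|=0.78931 <1
  x=-1.016: |R|=0.59844 <1
  x=-0.972: |R|=0.59037 <1
  x=-0.958: |R|=0.58829 <1
  x=-2.068: |R|=1.47761 >1
  x=-1.720: |R|=1.04095 >1
Interval (-1.6800, 0).

left endpoint -1.6800.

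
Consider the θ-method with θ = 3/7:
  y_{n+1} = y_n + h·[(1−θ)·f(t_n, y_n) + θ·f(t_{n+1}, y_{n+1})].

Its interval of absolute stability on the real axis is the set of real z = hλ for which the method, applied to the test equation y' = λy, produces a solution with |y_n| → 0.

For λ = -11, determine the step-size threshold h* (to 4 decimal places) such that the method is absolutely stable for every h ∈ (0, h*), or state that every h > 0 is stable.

(-14.0000,0); λ=-11 ⇒ h* = (14)/11 = 1.2727.

Set f=λy, z=hλ:
  y_{n+1} = y_n + z·[4/7·y_n + 3/7·y_{n+1}] ⇒ (1 − 3/7z)y_{n+1} = (1 + 4/7z)y_n
  R(z) = (1 + 4/7z)/(1 − 3/7z).

Find x<0 with |R(x)|<1.
x=-0.85: |R|=0.3770
R=−1: 1+4/7x = −1+3/7x ⇒ -1/7x=2 ⇒ x=2/(-1/7)=-14.0000
Confirm numerically:
  x=-13.382: |R|=0.98689 <1
  x=-11.119: |R|=0.92861 <1
  x=-10.036: |R|=0.89318 <1
  x=-14.538: |R|=1.01063 >1
  x=-14.327: |R|=1.00654 >1
  x=-14.205: |R|=1.00413 >1
So |R|<1 on (-14.0000, 0).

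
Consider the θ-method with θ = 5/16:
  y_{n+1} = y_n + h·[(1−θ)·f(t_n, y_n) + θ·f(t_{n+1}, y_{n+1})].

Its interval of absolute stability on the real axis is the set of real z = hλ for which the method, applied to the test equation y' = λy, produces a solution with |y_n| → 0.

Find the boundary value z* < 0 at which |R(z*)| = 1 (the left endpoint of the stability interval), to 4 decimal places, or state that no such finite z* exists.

z* = -5.3333.

On y'=λy, z=hλ:
  y_{n+1} = y_n + z·[11/16·y_n + 5/16·y_{n+1}] ⇒ (1 − 5/16z)y_{n+1} = (1 + 11/16z)y_n
  R(z) = (1 + 11/16z)/(1 − 5/16z).

Solve |R(x)|<1 on ℝ⁻.
x=-1.34: |R|=0.0555
R=−1: 1+11/16x = −1+5/16x ⇒ -3/8x=2 ⇒ x=2/(-3/8)=-5.3333
Confirm numerically:
  x=-3.613: |R|=0.69699 <1
  x=-2.966: |R|=0.53928 <1
  x=-2.546: |R|=0.41789 <1
  x=-5.763: |R|=1.05753 >1
  x=-5.473: |R|=1.01932 >1
  x=-5.371: |R|=1.00527 >1
Stable set (-5.3333, 0).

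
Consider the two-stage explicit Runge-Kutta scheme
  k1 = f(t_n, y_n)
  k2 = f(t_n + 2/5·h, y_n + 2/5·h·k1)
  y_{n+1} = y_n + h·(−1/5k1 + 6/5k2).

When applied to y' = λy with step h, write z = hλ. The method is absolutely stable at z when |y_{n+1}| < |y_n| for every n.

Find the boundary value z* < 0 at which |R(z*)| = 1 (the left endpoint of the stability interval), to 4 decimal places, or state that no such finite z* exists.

left endpoint -2.0833.

Test eqn y'=λy, z=hλ:
  k1=λy_n ⇒ h·k1=z·y_n;  k2=λ(1+2/5z)y_n ⇒ h·k2=z(1+2/5z)y_n
  y_{n+1}/y_n = 1 − 1/5z + 6/5z(1+2/5z) = 1 + z + 12/25z²
  Hence R(z) = 1 + z + 12/25z².

Find x<0 with |R(x)|<1.
x=-1.72: |R|=0.7000
R=1: x+12/25x²=0 ⇒ x=−25/12=-2.0833; min R=1−1/(4·12/25)=0.4792>−1
Confirm numerically:
  x=-1.359: |R|=0.52750 <1
  x=-1.211: |R|=0.49293 <1
  x=-1.087: |R|=0.48015 <1
  x=-2.681: |R|=1.76913 >1
  x=-2.442: |R|=1.42041 >1
  x=-2.372: |R|=1.32866 >1
So |R|<1 on (-2.0833, 0).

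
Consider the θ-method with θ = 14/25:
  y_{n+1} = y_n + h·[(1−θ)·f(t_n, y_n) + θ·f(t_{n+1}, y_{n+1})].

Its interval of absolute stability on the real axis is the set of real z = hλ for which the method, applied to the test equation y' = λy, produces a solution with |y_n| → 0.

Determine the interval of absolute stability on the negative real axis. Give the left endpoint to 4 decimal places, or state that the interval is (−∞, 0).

Set f=λy, z=hλ:
  y_{n+1} = y_n + z·[11/25·y_n + 14/25·y_{n+1}] ⇒ (1 − 14/25z)y_{n+1} = (1 + 11/25z)y_n
  ⇒ R(z) = (1 + 11/25z)/(1 − 14/25z).

Find x<0 with |R(x)|<1.
x=-1.78: |R|=0.1086
x=-2: |R|=0.0566
x=-10: |R|=0.5152
x=-100: |R|=0.7544
θ=14/25≥1/2 ⇒ |1+11/25x|<|1−14/25x| ∀x<0 ⇒ unbounded interval.

interval (−∞, 0).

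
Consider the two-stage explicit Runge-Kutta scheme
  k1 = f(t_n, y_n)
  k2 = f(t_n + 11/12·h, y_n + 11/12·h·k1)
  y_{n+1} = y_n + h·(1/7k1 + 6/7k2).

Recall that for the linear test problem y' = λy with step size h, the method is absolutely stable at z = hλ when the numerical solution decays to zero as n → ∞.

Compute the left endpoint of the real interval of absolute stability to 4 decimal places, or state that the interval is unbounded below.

z* = -1.2727.

Test eqn y'=λy, z=hλ:
  k1=λy_n ⇒ h·k1=z·y_n;  k2=λ(1+11/12z)y_n ⇒ h·k2=z(1+11/12z)y_n
  y_{n+1}/y_n = 1 + 1/7z + 6/7z(1+11/12z) = 1 + z + 11/14z²
  Hence R(z) = 1 + z + 11/14z².

Solve |R(x)|<1 on ℝ⁻.
x=-1.77: |R|=1.6916
R=1: x+11/14x²=0 ⇒ x=−14/11=-1.2727; min R=1−1/(4·11/14)=0.6818>−1
Confirm numerically:
  x=-0.821: |R|=0.70860 <1
  x=-0.813: |R|=0.70633 <1
  x=-0.514: |R|=0.69358 <1
  x=-1.790: |R|=1.72751 >1
  x=-1.296: |R|=1.02370 >1
Stable set (-1.2727, 0).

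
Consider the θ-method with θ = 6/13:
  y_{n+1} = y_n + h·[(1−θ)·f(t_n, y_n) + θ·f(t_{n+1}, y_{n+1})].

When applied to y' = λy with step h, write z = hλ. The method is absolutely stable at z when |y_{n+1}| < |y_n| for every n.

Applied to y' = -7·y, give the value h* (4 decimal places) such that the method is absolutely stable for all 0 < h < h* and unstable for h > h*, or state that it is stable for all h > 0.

Test eqn y'=λy, z=hλ:
  y_{n+1} = y_n + z·[7/13·y_n + 6/13·y_{n+1}] ⇒ (1 − 6/13z)y_{n+1} = (1 + 7/13z)y_n
  ⇒ R(z) = (1 + 7/13z)/(1 − 6/13z).

Find x<0 with |R(x)|<1.
x=-1.78: |R|=0.0228
R=−1: 1+7/13x = −1+6/13x ⇒ -1/13x=2 ⇒ x=2/(-1/13)=-26.0000
Confirm numerically:
  x=-17.682: |R|=0.93015 <1
  x=-17.489: |R|=0.92783 <1
  x=-17.174: |R|=0.92394 <1
  x=-26.594: |R|=1.00344 >1
  x=-26.560: |R|=1.00325 >1
  x=-26.537: |R|=1.00312 >1
Stable set (-26.0000, 0).

(-26.0000,0); λ=-7 ⇒ h* = (26)/7 = 3.7143.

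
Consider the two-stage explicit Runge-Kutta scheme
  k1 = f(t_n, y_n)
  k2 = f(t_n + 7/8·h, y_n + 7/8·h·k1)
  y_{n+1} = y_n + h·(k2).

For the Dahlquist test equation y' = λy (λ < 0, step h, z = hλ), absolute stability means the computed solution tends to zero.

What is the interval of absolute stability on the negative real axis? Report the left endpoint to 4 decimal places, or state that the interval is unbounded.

Set f=λy, z=hλ:
  k1=λy_n ⇒ h·k1=z·y_n;  k2=λ(1+7/8z)y_n ⇒ h·k2=z(1+7/8z)y_n
  y_{n+1}/y_n = 1 + z(1+7/8z) = 1 + z + 7/8z²
  ⇒ R(z) = 1 + z + 7/8z².

Boundary: |R(x)|=1, x<0.
x=-1.51: |R|=1.4851
R=1: x+7/8x²=0 ⇒ x=−8/7=-1.1429; min R=1−1/(4·7/8)=0.7143>−1
Confirm numerically:
  x=-1.003: |R|=0.87726 <1
  x=-0.971: |R|=0.85399 <1
  x=-0.679: |R|=0.72441 <1
  x=-0.579: |R|=0.71434 <1
  x=-1.410: |R|=1.32959 >1
  x=-1.305: |R|=1.18515 >1
  x=-1.277: |R|=1.14989 >1
Interval (-1.1429, 0).

z∈(-1.1429,0).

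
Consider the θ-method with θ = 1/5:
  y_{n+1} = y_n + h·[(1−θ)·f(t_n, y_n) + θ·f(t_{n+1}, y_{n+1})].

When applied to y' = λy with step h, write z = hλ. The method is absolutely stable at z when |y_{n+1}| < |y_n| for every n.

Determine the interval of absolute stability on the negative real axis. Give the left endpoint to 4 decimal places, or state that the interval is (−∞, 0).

(-3.3333, 0).

Test eqn y'=λy, z=hλ:
  y_{n+1} = y_n + z·[4/5·y_n + 1/5·y_{n+1}] ⇒ (1 − 1/5z)y_{n+1} = (1 + 4/5z)y_n
  Hence R(z) = (1 + 4/5z)/(1 − 1/5z).

Solve |R(x)|<1 on ℝ⁻.
x=-0.81: |R|=0.3029
R=−1: 1+4/5x = −1+1/5x ⇒ -3/5x=2 ⇒ x=2/(-3/5)=-3.3333
Confirm numerically:
  x=-3.206: |R|=0.95345 <1
  x=-3.111: |R|=0.91777 <1
  x=-2.769: |R|=0.78208 <1
  x=-1.778: |R|=0.31160 <1
  x=-3.734: |R|=1.13762 >1
  x=-3.520: |R|=1.06573 >1
  x=-3.453: |R|=1.04247 >1
Interval (-3.3333, 0).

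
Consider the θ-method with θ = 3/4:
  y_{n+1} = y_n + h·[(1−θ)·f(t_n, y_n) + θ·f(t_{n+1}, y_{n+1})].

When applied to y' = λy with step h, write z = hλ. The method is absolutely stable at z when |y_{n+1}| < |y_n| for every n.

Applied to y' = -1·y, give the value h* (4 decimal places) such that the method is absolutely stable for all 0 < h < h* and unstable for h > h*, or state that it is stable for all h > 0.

On y'=λy, z=hλ:
  y_{n+1} = y_n + z·[1/4·y_n + 3/4·y_{n+1}] ⇒ (1 − 3/4z)y_{n+1} = (1 + 1/4z)y_n
  Hence R(z) = (1 + 1/4z)/(1 − 3/4z).

Boundary: |R(x)|=1, x<0.
x=-0.86: |R|=0.4772
x=-2: |R|=0.2000
x=-10: |R|=0.1765
x=-100: |R|=0.3158
θ=3/4≥1/2 ⇒ |1+1/4x|<|1−3/4x| ∀x<0 ⇒ interval (−∞,0).

(−∞, 0) — no finite endpoint. Any h>0 works for λ=-1.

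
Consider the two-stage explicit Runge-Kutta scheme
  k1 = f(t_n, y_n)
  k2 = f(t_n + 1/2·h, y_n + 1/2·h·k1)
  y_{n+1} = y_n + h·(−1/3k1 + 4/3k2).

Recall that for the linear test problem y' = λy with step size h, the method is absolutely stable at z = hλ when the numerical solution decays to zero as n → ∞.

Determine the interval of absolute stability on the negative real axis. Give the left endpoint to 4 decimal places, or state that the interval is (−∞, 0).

z∈(-1.5000,0).

Set f=λy, z=hλ:
  k1=λy_n ⇒ h·k1=z·y_n;  k2=λ(1+1/2z)y_n ⇒ h·k2=z(1+1/2z)y_n
  y_{n+1}/y_n = 1 − 1/3z + 4/3z(1+1/2z) = 1 + z + 2/3z²
  so R(z) = 1 + z + 2/3z².

Boundary: |R(x)|=1, x<0.
x=-1: |R|=0.6667
R=1: x+2/3x²=0 ⇒ x=−3/2=-1.5000; min R=1−1/(4·2/3)=0.6250>−1
Confirm numerically:
  x=-1.380: |R|=0.88960 <1
  x=-1.153: |R|=0.73327 <1
  x=-0.822: |R|=0.62846 <1
  x=-0.806: |R|=0.62709 <1
  x=-1.961: |R|=1.60268 >1
  x=-1.589: |R|=1.09428 >1
Interval (-1.5000, 0).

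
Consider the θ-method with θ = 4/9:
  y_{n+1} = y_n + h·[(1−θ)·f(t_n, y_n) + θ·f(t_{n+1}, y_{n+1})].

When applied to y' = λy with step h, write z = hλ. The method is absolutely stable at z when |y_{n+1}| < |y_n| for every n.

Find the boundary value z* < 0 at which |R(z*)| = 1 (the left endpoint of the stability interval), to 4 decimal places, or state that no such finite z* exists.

z* = -18.0000.

On y'=λy, z=hλ:
  y_{n+1} = y_n + z·[5/9·y_n + 4/9·y_{n+1}] ⇒ (1 − 4/9z)y_{n+1} = (1 + 5/9z)y_n
  so R(z) = (1 + 5/9z)/(1 − 4/9z).

Boundary: |R(x)|=1, x<0.
x=-0.54: |R|=0.5645
R=−1: 1+5/9x = −1+4/9x ⇒ -1/9x=2 ⇒ x=2/(-1/9)=-18.0000
Confirm numerically:
  x=-16.417: |R|=0.97880 <1
  x=-12.825: |R|=0.91418 <1
  x=-12.532: |R|=0.90752 <1
  x=-11.599: |R|=0.88445 <1
  x=-18.252: |R|=1.00307 >1
  x=-18.210: |R|=1.00257 >1
  x=-18.137: |R|=1.00168 >1
Stable set (-18.0000, 0).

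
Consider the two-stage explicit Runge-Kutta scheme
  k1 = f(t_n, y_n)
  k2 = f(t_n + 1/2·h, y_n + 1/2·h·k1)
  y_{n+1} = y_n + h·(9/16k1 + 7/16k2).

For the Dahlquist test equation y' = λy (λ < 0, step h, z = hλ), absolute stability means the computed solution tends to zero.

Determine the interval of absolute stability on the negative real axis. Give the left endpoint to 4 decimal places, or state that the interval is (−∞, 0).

z∈(-4.5714,0).

On y'=λy, z=hλ:
  k1=λy_n ⇒ h·k1=z·y_n;  k2=λ(1+1/2z)y_n ⇒ h·k2=z(1+1/2z)y_n
  y_{n+1}/y_n = 1 + 9/16z + 7/16z(1+1/2z) = 1 + z + 7/32z²
  ⇒ R(z) = 1 + z + 7/32z².

Boundary: |R(x)|=1, x<0.
x=-0.79: |R|=0.3465
R=1: x+7/32x²=0 ⇒ x=−32/7=-4.5714; min R=1−1/(4·7/32)=-0.1429>−1
Confirm numerically:
  x=-3.901: |R|=0.42789 <1
  x=-3.481: |R|=0.16967 <1
  x=-2.879: |R|=0.06586 <1
  x=-1.943: |R|=0.11716 <1
  x=-5.120: |R|=1.61440 >1
  x=-5.038: |R|=1.51419 >1
So |R|<1 on (-4.5714, 0).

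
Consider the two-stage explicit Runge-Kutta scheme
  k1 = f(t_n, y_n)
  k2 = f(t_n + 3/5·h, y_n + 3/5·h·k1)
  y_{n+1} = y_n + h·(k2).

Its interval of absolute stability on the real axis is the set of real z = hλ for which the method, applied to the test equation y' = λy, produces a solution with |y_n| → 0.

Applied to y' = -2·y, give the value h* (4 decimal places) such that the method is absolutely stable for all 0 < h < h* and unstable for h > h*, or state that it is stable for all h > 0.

With y'=λy (z=hλ):
  k1=λy_n ⇒ h·k1=z·y_n;  k2=λ(1+3/5z)y_n ⇒ h·k2=z(1+3/5z)y_n
  y_{n+1}/y_n = 1 + z(1+3/5z) = 1 + z + 3/5z²
  ⇒ R(z) = 1 + z + 3/5z².

Solve |R(x)|<1 on ℝ⁻.
x=-0.32: |R|=0.7414
R=1: x+3/5x²=0 ⇒ x=−5/3=-1.6667; min R=1−1/(4·3/5)=0.5833>−1
Confirm numerically:
  x=-1.633: |R|=0.96701 <1
  x=-1.364: |R|=0.75230 <1
  x=-1.122: |R|=0.63333 <1
  x=-0.886: |R|=0.58500 <1
  x=-2.258: |R|=1.80114 >1
  x=-1.965: |R|=1.35174 >1
Interval (-1.6667, 0).

(-1.6667,0); λ=-2 ⇒ h* = (5/3)/2 = 0.8333.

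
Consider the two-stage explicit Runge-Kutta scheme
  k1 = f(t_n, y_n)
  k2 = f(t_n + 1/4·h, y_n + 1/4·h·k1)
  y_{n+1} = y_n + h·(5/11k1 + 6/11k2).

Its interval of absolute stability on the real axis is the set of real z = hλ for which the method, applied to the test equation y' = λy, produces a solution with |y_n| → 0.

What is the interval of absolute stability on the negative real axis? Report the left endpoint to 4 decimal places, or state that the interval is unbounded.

On y'=λy, z=hλ:
  k1=λy_n ⇒ h·k1=z·y_n;  k2=λ(1+1/4z)y_n ⇒ h·k2=z(1+1/4z)y_n
  y_{n+1}/y_n = 1 + 5/11z + 6/11z(1+1/4z) = 1 + z + 3/22z²
  Hence R(z) = 1 + z + 3/22z².

Need |R(x)|<1, x<0.
x=-0.58: |R|=0.4659
R=1: x+3/22x²=0 ⇒ x=−22/3=-7.3333; min R=1−1/(4·3/22)=-0.8333>−1
Confirm numerically:
  x=-6.074: |R|=0.04307 <1
  x=-4.695: |R|=0.68913 <1
  x=-3.317: |R|=0.81666 <1
  x=-7.914: |R|=1.62664 >1
  x=-7.793: |R|=1.48848 >1
  x=-7.790: |R|=1.48510 >1
Interval (-7.3333, 0).

(-7.3333, 0).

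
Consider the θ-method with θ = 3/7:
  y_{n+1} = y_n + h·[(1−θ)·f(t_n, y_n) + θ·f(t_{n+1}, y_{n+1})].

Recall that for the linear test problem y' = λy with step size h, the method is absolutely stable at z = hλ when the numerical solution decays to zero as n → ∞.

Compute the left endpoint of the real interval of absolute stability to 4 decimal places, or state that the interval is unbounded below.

Test eqn y'=λy, z=hλ:
  y_{n+1} = y_n + z·[4/7·y_n + 3/7·y_{n+1}] ⇒ (1 − 3/7z)y_{n+1} = (1 + 4/7z)y_n
  so R(z) = (1 + 4/7z)/(1 − 3/7z).

Solve |R(x)|<1 on ℝ⁻.
x=-1.32: |R|=0.1569
R=−1: 1+4/7x = −1+3/7x ⇒ -1/7x=2 ⇒ x=2/(-1/7)=-14.0000
Confirm numerically:
  x=-12.091: |R|=0.95588 <1
  x=-11.134: |R|=0.92906 <1
  x=-7.507: |R|=0.78005 <1
  x=-6.423: |R|=0.71156 <1
  x=-14.385: |R|=1.00768 >1
  x=-14.304: |R|=1.00609 >1
Interval (-14.0000, 0).

left endpoint -14.0000.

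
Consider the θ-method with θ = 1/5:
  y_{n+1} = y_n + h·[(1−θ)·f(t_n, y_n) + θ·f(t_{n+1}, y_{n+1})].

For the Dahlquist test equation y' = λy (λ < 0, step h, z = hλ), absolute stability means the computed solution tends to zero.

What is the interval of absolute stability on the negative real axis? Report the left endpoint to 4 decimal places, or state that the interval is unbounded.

Set f=λy, z=hλ:
  y_{n+1} = y_n + z·[4/5·y_n + 1/5·y_{n+1}] ⇒ (1 − 1/5z)y_{n+1} = (1 + 4/5z)y_n
  Hence R(z) = (1 + 4/5z)/(1 − 1/5z).

Find x<0 with |R(x)|<1.
x=-1.55: |R|=0.1832
R=−1: 1+4/5x = −1+1/5x ⇒ -3/5x=2 ⇒ x=2/(-3/5)=-3.3333
Confirm numerically:
  x=-2.192: |R|=0.52392 <1
  x=-2.059: |R|=0.45842 <1
  x=-1.561: |R|=0.18961 <1
  x=-1.415: |R|=0.10288 <1
  x=-3.824: |R|=1.16682 >1
  x=-3.526: |R|=1.06779 >1
  x=-3.434: |R|=1.03581 >1
Interval (-3.3333, 0).

(-3.3333, 0).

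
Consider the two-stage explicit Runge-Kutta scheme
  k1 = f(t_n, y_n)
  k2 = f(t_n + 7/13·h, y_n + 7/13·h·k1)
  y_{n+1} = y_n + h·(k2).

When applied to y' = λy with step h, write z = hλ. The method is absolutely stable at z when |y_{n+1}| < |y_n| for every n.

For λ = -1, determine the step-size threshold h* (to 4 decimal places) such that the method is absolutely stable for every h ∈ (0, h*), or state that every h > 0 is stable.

Set f=λy, z=hλ:
  k1=λy_n ⇒ h·k1=z·y_n;  k2=λ(1+7/13z)y_n ⇒ h·k2=z(1+7/13z)y_n
  y_{n+1}/y_n = 1 + z(1+7/13z) = 1 + z + 7/13z²
  Hence R(z) = 1 + z + 7/13z².

Need |R(x)|<1, x<0.
x=-0.48: |R|=0.6441
R=1: x+7/13x²=0 ⇒ x=−13/7=-1.8571; min R=1−1/(4·7/13)=0.5357>−1
Confirm numerically:
  x=-1.666: |R|=0.82853 <1
  x=-1.491: |R|=0.70604 <1
  x=-1.286: |R|=0.60451 <1
  x=-1.103: |R|=0.55210 <1
  x=-2.438: |R|=1.76253 >1
  x=-2.167: |R|=1.36156 >1
  x=-2.166: |R|=1.36022 >1
Interval (-1.8571, 0).

(-1.8571,0); λ=-1 ⇒ h* = (13/7)/1 = 1.8571.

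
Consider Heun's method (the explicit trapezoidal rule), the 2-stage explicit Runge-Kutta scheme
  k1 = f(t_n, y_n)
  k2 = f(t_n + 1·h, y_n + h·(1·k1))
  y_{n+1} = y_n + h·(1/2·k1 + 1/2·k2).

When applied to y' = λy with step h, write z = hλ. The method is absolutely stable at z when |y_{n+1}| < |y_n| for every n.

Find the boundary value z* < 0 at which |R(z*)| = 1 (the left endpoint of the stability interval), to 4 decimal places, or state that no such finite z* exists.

On y'=λy, z=hλ:
  order 2, 2-stage ⇒ R(z)=1+z+z^2/2
  (e.g. R(-1.11)=0.50605, |R|=0.50605)

Boundary: |R(x)|=1, x<0.
x=-1.11: |R|=0.5060
|R(-1.78)|=0.8042 |R(-1.45)|=0.6013 |R(-0.77)|=0.5264
Bisect:
  x_lo=-2.4817 |R|=1.5977  x_hi=-0.2282 |R|=0.7978
  mid=-1.35496 |R|=0.56300 →hi
  mid=-1.91832 |R|=0.92166 →hi
  mid=-2.20000 |R|=1.22000 →lo
  mid=-2.05916 |R|=1.06091 →lo
  mid=-1.98874 |R|=0.98881 →hi
  mid=-2.02395 |R|=1.02424 →lo
  mid=-2.00635 |R|=1.00637 →lo
  mid=-1.99754 |R|=0.99755 →hi
  mid=-2.00195 |R|=1.00195 →lo
  mid=-1.99975 |R|=0.99975 →hi
  ...
  [-2.00002,-1.99988] ⇒ x*=-2.0000
Interval (-2.0000, 0).

z* = -2.0000.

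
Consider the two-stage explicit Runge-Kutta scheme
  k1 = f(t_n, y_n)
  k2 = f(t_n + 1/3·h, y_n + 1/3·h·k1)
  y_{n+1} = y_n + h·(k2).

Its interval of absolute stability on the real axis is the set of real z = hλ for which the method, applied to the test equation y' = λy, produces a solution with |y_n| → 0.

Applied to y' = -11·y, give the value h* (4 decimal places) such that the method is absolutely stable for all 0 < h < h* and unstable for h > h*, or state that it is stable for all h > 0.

(-3.0000,0); λ=-11 ⇒ h* = (3)/11 = 0.2727.

Test eqn y'=λy, z=hλ:
  k1=λy_n ⇒ h·k1=z·y_n;  k2=λ(1+1/3z)y_n ⇒ h·k2=z(1+1/3z)y_n
  y_{n+1}/y_n = 1 + z(1+1/3z) = 1 + z + 1/3z²
  so R(z) = 1 + z + 1/3z².

Boundary: |R(x)|=1, x<0.
x=-1.5: |R|=0.2500
R=1: x+1/3x²=0 ⇒ x=−3=-3.0000; min R=1−1/(4·1/3)=0.2500>−1
Confirm numerically:
  x=-2.770: |R|=0.78763 <1
  x=-1.655: |R|=0.25801 <1
  x=-1.639: |R|=0.25644 <1
  x=-3.484: |R|=1.56209 >1
  x=-3.144: |R|=1.15091 >1
  x=-3.075: |R|=1.07687 >1
Stable set (-3.0000, 0).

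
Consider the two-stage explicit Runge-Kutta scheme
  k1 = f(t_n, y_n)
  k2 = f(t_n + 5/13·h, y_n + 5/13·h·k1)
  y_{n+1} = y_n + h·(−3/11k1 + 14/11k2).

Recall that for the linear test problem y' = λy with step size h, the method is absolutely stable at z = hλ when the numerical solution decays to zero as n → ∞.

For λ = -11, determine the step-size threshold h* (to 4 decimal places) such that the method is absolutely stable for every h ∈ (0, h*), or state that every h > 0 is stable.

(-2.0429,0); λ=-11 ⇒ h* = (143/70)/11 = 0.1857.

Set f=λy, z=hλ:
  k1=λy_n ⇒ h·k1=z·y_n;  k2=λ(1+5/13z)y_n ⇒ h·k2=z(1+5/13z)y_n
  y_{n+1}/y_n = 1 − 3/11z + 14/11z(1+5/13z) = 1 + z + 70/143z²
  ⇒ R(z) = 1 + z + 70/143z².

Need |R(x)|<1, x<0.
x=-0.83: |R|=0.5072
R=1: x+70/143x²=0 ⇒ x=−143/70=-2.0429; min R=1−1/(4·70/143)=0.4893>−1
Confirm numerically:
  x=-1.717: |R|=0.72612 <1
  x=-1.679: |R|=0.70095 <1
  x=-1.483: |R|=0.59358 <1
  x=-2.181: |R|=1.14748 >1
  x=-2.155: |R|=1.11830 >1
  x=-2.090: |R|=1.04823 >1
Interval (-2.0429, 0).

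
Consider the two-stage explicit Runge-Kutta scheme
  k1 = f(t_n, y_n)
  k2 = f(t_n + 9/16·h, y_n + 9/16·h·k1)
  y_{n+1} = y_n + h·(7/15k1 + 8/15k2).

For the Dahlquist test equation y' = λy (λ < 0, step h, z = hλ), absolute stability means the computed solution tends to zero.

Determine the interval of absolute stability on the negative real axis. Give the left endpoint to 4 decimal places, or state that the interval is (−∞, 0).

(-3.3333, 0).

Set f=λy, z=hλ:
  k1=λy_n ⇒ h·k1=z·y_n;  k2=λ(1+9/16z)y_n ⇒ h·k2=z(1+9/16z)y_n
  y_{n+1}/y_n = 1 + 7/15z + 8/15z(1+9/16z) = 1 + z + 3/10z²
  Hence R(z) = 1 + z + 3/10z².

Find x<0 with |R(x)|<1.
x=-1.57: |R|=0.1695
R=1: x+3/10x²=0 ⇒ x=−10/3=-3.3333; min R=1−1/(4·3/10)=0.1667>−1
Confirm numerically:
  x=-2.750: |R|=0.51875 <1
  x=-2.746: |R|=0.51615 <1
  x=-1.878: |R|=0.18007 <1
  x=-3.909: |R|=1.67508 >1
  x=-3.887: |R|=1.64563 >1
  x=-3.487: |R|=1.16075 >1
Stable set (-3.3333, 0).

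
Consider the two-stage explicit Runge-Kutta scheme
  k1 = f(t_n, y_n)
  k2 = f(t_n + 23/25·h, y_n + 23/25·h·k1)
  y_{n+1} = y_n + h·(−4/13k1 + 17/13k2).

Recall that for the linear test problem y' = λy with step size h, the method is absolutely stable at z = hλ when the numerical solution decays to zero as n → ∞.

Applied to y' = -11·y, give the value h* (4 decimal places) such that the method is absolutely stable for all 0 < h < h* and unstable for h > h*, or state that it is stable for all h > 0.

Set f=λy, z=hλ:
  k1=λy_n ⇒ h·k1=z·y_n;  k2=λ(1+23/25z)y_n ⇒ h·k2=z(1+23/25z)y_n
  y_{n+1}/y_n = 1 − 4/13z + 17/13z(1+23/25z) = 1 + z + 391/325z²
  ⇒ R(z) = 1 + z + 391/325z².

Solve |R(x)|<1 on ℝ⁻.
x=-0.52: |R|=0.8053
R=1: x+391/325x²=0 ⇒ x=−325/391=-0.8312; min R=1−1/(4·391/325)=0.7922>−1
Confirm numerically:
  x=-0.788: |R|=0.95904 <1
  x=-0.702: |R|=0.89088 <1
  x=-0.469: |R|=0.79563 <1
  x=-0.350: |R|=0.79738 <1
  x=-1.383: |R|=1.91811 >1
  x=-0.978: |R|=1.17272 >1
So |R|<1 on (-0.8312, 0).

(-0.8312,0); λ=-11 ⇒ h* = (325/391)/11 = 0.0756.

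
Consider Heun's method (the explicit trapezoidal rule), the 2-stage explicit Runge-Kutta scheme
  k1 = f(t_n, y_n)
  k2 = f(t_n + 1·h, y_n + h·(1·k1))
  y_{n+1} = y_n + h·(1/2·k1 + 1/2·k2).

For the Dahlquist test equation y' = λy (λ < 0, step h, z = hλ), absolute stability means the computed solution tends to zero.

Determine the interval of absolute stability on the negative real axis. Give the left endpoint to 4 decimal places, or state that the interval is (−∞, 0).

With y'=λy (z=hλ):
  order 2, 2-stage ⇒ R(z)=1+z+z^2/2
  (e.g. R(-0.63)=0.56845, |R|=0.56845)

Need |R(x)|<1, x<0.
x=-0.63: |R|=0.5684
|R(-1.28)|=0.5392 |R(-0.8)|=0.5200 |R(-0.76)|=0.5288
Bisect:
  x_lo=-2.7690 |R|=2.0646  x_hi=-0.1817 |R|=0.8348
  mid=-1.47533 |R|=0.61297 →hi
  mid=-2.12216 |R|=1.12962 →lo
  mid=-1.79874 |R|=0.81899 →hi
  mid=-1.96045 |R|=0.96123 →hi
  mid=-2.04130 |R|=1.04216 →lo
  mid=-2.00088 |R|=1.00088 →lo
  mid=-1.98066 |R|=0.98085 →hi
  mid=-1.99077 |R|=0.99081 →hi
  ...
  [-2.00009,-1.99993] ⇒ x*=-2.0000
So |R|<1 on (-2.0000, 0).

(-2.0000, 0).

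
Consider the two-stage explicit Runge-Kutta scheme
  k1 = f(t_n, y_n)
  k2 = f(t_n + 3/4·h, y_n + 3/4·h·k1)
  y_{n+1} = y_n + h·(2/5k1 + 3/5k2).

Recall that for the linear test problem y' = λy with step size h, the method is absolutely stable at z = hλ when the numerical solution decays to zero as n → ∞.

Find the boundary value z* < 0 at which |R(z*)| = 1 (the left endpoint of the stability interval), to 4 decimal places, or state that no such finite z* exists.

z* = -2.2222.

Test eqn y'=λy, z=hλ:
  k1=λy_n ⇒ h·k1=z·y_n;  k2=λ(1+3/4z)y_n ⇒ h·k2=z(1+3/4z)y_n
  y_{n+1}/y_n = 1 + 2/5z + 3/5z(1+3/4z) = 1 + z + 9/20z²
  ⇒ R(z) = 1 + z + 9/20z².

Solve |R(x)|<1 on ℝ⁻.
x=-0.9: |R|=0.4645
R=1: x+9/20x²=0 ⇒ x=−20/9=-2.2222; min R=1−1/(4·9/20)=0.4444>−1
Confirm numerically:
  x=-2.135: |R|=0.91620 <1
  x=-1.475: |R|=0.50403 <1
  x=-1.059: |R|=0.44567 <1
  x=-2.541: |R|=1.36451 >1
  x=-2.451: |R|=1.25233 >1
  x=-2.411: |R|=1.20481 >1
Stable set (-2.2222, 0).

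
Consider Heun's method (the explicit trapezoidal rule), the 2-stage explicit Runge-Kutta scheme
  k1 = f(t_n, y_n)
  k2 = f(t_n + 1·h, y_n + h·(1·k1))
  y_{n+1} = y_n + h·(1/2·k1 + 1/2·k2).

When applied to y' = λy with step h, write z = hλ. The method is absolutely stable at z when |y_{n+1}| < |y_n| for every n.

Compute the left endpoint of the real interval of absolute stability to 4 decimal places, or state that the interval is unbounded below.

z* = -2.0000.

On y'=λy, z=hλ:
  order 2, 2-stage ⇒ R(z)=1+z+z^2/2
  (e.g. R(-0.71)=0.54205, |R|=0.54205)

Need |R(x)|<1, x<0.
x=-0.71: |R|=0.5421
|R(-1.97)|=0.9704 |R(-1.87)|=0.8785 |R(-0.65)|=0.5613
Bisect:
  x_lo=-2.4341 |R|=1.5283  x_hi=-0.0609 |R|=0.9410
  mid=-1.24748 |R|=0.53062 →hi
  mid=-1.84080 |R|=0.85347 →hi
  mid=-2.13745 |R|=1.14690 →lo
  mid=-1.98912 |R|=0.98918 →hi
  mid=-2.06329 |R|=1.06529 →lo
  mid=-2.02621 |R|=1.02655 →lo
  mid=-2.00767 |R|=1.00769 →lo
  mid=-1.99839 |R|=0.99840 →hi
  mid=-2.00303 |R|=1.00303 →lo
  mid=-2.00071 |R|=1.00071 →lo
  ...
  [-2.00013,-1.99999] ⇒ x*=-2.0000
Stable set (-2.0000, 0).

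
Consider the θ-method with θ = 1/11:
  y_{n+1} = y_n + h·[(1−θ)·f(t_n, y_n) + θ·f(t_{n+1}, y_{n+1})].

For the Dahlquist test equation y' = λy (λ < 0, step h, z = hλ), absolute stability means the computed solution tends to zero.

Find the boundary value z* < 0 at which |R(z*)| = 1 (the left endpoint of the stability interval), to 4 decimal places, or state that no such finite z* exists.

z* = -2.4444.

Set f=λy, z=hλ:
  y_{n+1} = y_n + z·[10/11·y_n + 1/11·y_{n+1}] ⇒ (1 − 1/11z)y_{n+1} = (1 + 10/11z)y_n
  Hence R(z) = (1 + 10/11z)/(1 − 1/11z).

Find x<0 with |R(x)|<1.
x=-1.54: |R|=0.3509
R=−1: 1+10/11x = −1+1/11x ⇒ -9/11x=2 ⇒ x=2/(-9/11)=-2.4444
Confirm numerically:
  x=-2.390: |R|=0.96341 <1
  x=-2.208: |R|=0.83889 <1
  x=-1.737: |R|=0.50012 <1
  x=-2.658: |R|=1.14072 >1
  x=-2.656: |R|=1.13943 >1
Interval (-2.4444, 0).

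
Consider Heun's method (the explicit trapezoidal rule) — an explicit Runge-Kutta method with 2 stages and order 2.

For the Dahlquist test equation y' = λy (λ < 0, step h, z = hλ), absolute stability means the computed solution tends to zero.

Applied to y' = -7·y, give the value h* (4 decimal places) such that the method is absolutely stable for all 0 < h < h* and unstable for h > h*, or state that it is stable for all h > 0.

(-2.0000,0); λ=-7 ⇒ h* = 0.2857.

On y'=λy, z=hλ:
  order 2, 2-stage ⇒ R(z)=1+z+z^2/2
  (e.g. R(-0.51)=0.62005, |R|=0.62005)

Boundary: |R(x)|=1, x<0.
x=-0.51: |R|=0.6200
|R(-2.08)|=1.0832 |R(-1.16)|=0.5128 |R(-0.77)|=0.5264
Bisect:
  x_lo=-2.7965 |R|=2.1138  x_hi=-0.2591 |R|=0.7745
  mid=-1.52780 |R|=0.63929 →hi
  mid=-2.16217 |R|=1.17532 →lo
  mid=-1.84498 |R|=0.85700 →hi
  mid=-2.00357 |R|=1.00358 →lo
  mid=-1.92428 |R|=0.92715 →hi
  mid=-1.96393 |R|=0.96458 →hi
  mid=-1.98375 |R|=0.98388 →hi
  mid=-1.99366 |R|=0.99368 →hi
  ...
  [-2.00001,-1.99986] ⇒ x*=-2.0000
So |R|<1 on (-2.0000, 0).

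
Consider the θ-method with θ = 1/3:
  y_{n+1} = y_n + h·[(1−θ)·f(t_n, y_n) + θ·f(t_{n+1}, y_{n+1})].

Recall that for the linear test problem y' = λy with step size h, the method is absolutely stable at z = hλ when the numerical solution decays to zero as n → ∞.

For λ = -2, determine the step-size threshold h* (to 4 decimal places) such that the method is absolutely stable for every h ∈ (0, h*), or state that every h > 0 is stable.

(-6.0000,0); λ=-2 ⇒ h* = (6)/2 = 3.0000.

Set f=λy, z=hλ:
  y_{n+1} = y_n + z·[2/3·y_n + 1/3·y_{n+1}] ⇒ (1 − 1/3z)y_{n+1} = (1 + 2/3z)y_n
  Hence R(z) = (1 + 2/3z)/(1 − 1/3z).

Solve |R(x)|<1 on ℝ⁻.
x=-1.16: |R|=0.1635
R=−1: 1+2/3x = −1+1/3x ⇒ -1/3x=2 ⇒ x=2/(-1/3)=-6.0000
Confirm numerically:
  x=-5.421: |R|=0.93124 <1
  x=-4.854: |R|=0.85409 <1
  x=-4.203: |R|=0.75052 <1
  x=-3.534: |R|=0.62259 <1
  x=-6.365: |R|=1.03897 >1
  x=-6.177: |R|=1.01929 >1
  x=-6.170: |R|=1.01854 >1
Interval (-6.0000, 0).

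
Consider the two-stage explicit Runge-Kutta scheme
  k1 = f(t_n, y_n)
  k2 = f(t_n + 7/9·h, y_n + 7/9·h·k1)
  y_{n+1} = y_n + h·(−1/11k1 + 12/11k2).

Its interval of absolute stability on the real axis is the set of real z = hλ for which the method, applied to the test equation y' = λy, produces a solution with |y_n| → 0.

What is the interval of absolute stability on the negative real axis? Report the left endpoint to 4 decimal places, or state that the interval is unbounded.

With y'=λy (z=hλ):
  k1=λy_n ⇒ h·k1=z·y_n;  k2=λ(1+7/9z)y_n ⇒ h·k2=z(1+7/9z)y_n
  y_{n+1}/y_n = 1 − 1/11z + 12/11z(1+7/9z) = 1 + z + 28/33z²
  Hence R(z) = 1 + z + 28/33z².

Need |R(x)|<1, x<0.
x=-1.45: |R|=1.3339
R=1: x+28/33x²=0 ⇒ x=−33/28=-1.1786; min R=1−1/(4·28/33)=0.7054>−1
Confirm numerically:
  x=-1.055: |R|=0.88938 <1
  x=-0.964: |R|=0.82449 <1
  x=-0.760: |R|=0.73008 <1
  x=-0.506: |R|=0.71124 <1
  x=-1.638: |R|=1.63852 >1
  x=-1.452: |R|=1.33686 >1
So |R|<1 on (-1.1786, 0).

z∈(-1.1786,0).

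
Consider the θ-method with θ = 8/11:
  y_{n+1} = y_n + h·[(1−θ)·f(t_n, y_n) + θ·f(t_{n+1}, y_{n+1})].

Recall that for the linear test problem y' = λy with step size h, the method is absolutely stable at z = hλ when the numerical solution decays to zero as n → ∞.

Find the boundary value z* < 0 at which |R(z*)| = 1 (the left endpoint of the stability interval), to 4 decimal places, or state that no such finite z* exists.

unbounded; (−∞, 0).

With y'=λy (z=hλ):
  y_{n+1} = y_n + z·[3/11·y_n + 8/11·y_{n+1}] ⇒ (1 − 8/11z)y_{n+1} = (1 + 3/11z)y_n
  Hence R(z) = (1 + 3/11z)/(1 − 8/11z).

Solve |R(x)|<1 on ℝ⁻.
x=-1.52: |R|=0.2781
x=-2: |R|=0.1852
x=-10: |R|=0.2088
x=-100: |R|=0.3564
θ=8/11≥1/2 ⇒ |1+3/11x|<|1−8/11x| ∀x<0 ⇒ unbounded interval.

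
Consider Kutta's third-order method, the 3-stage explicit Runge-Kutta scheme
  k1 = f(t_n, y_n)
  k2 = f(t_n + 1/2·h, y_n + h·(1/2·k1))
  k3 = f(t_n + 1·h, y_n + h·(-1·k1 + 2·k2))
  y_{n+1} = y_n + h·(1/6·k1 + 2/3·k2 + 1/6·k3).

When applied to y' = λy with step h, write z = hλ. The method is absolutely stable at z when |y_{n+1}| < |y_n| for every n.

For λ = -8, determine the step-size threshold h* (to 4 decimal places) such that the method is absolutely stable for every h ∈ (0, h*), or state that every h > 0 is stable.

Test eqn y'=λy, z=hλ:
  order 3, 3-stage ⇒ R(z)=1+z+z^2/2+z^3/6
  (e.g. R(-0.96)=0.35334, |R|=0.35334)

Boundary: |R(x)|=1, x<0.
x=-0.96: |R|=0.3533
|R(-2.73)|=1.3946 |R(-2.25)|=0.6172 |R(-0.83)|=0.4192
Bisect:
  x_lo=-2.8773 |R|=1.7080  x_hi=-0.3073 |R|=0.7351
  mid=-1.59231 |R|=0.00254 →hi
  mid=-2.23480 |R|=0.59786 →hi
  mid=-2.55605 |R|=1.07263 →lo
  mid=-2.39543 |R|=0.81725 →hi
  mid=-2.47574 |R|=0.94018 →hi
  mid=-2.51589 |R|=1.00519 →lo
  mid=-2.49582 |R|=0.97238 →hi
  mid=-2.50586 |R|=0.98871 →hi
  mid=-2.51088 |R|=0.99693 →hi
  mid=-2.51338 |R|=1.00105 →lo
  ...
  [-2.51276,-2.51260] ⇒ x*=-2.5127
Interval (-2.5127, 0).

(-2.5127,0); λ=-8 ⇒ h* = 0.3141.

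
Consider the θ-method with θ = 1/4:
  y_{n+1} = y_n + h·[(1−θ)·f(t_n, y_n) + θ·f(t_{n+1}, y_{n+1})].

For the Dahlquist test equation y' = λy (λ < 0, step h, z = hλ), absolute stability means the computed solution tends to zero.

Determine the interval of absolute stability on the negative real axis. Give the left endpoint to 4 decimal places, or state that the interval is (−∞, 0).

Set f=λy, z=hλ:
  y_{n+1} = y_n + z·[3/4·y_n + 1/4·y_{n+1}] ⇒ (1 − 1/4z)y_{n+1} = (1 + 3/4z)y_n
  R(z) = (1 + 3/4z)/(1 − 1/4z).

Boundary: |R(x)|=1, x<0.
x=-0.8: |R|=0.3333
R=−1: 1+3/4x = −1+1/4x ⇒ -1/2x=2 ⇒ x=2/(-1/2)=-4.0000
Confirm numerically:
  x=-3.961: |R|=0.99020 <1
  x=-2.916: |R|=0.68652 <1
  x=-2.090: |R|=0.37274 <1
  x=-1.635: |R|=0.16060 <1
  x=-4.283: |R|=1.06833 >1
  x=-4.269: |R|=1.06506 >1
Stable set (-4.0000, 0).

z∈(-4.0000,0).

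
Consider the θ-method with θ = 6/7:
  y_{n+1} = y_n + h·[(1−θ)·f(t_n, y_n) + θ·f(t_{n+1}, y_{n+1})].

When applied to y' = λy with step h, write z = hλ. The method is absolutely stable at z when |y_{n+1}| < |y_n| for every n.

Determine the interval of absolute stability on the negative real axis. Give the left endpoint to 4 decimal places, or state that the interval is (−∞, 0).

Set f=λy, z=hλ:
  y_{n+1} = y_n + z·[1/7·y_n + 6/7·y_{n+1}] ⇒ (1 − 6/7z)y_{n+1} = (1 + 1/7z)y_n
  so R(z) = (1 + 1/7z)/(1 − 6/7z).

Find x<0 with |R(x)|<1.
x=-1.57: |R|=0.3307
x=-2: |R|=0.2632
x=-10: |R|=0.0448
x=-100: |R|=0.1532
θ=6/7≥1/2 ⇒ |1+1/7x|<|1−6/7x| ∀x<0 ⇒ unbounded interval.

interval (−∞, 0).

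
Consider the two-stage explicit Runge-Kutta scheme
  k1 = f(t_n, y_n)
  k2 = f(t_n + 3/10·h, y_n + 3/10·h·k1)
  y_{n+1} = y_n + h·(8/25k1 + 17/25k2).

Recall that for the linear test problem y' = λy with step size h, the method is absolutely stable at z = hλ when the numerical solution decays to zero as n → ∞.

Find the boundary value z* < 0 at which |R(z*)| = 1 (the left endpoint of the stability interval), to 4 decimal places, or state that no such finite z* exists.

left endpoint -4.9020.

Test eqn y'=λy, z=hλ:
  k1=λy_n ⇒ h·k1=z·y_n;  k2=λ(1+3/10z)y_n ⇒ h·k2=z(1+3/10z)y_n
  y_{n+1}/y_n = 1 + 8/25z + 17/25z(1+3/10z) = 1 + z + 51/250z²
  R(z) = 1 + z + 51/250z².

Need |R(x)|<1, x<0.
x=-1.23: |R|=0.0786
R=1: x+51/250x²=0 ⇒ x=−250/51=-4.9020; min R=1−1/(4·51/250)=-0.2255>−1
Confirm numerically:
  x=-4.794: |R|=0.89442 <1
  x=-4.525: |R|=0.65203 <1
  x=-2.914: |R|=0.18176 <1
  x=-2.002: |R|=0.18437 <1
  x=-5.450: |R|=1.60931 >1
  x=-5.095: |R|=1.20064 >1
  x=-4.999: |R|=1.09896 >1
So |R|<1 on (-4.9020, 0).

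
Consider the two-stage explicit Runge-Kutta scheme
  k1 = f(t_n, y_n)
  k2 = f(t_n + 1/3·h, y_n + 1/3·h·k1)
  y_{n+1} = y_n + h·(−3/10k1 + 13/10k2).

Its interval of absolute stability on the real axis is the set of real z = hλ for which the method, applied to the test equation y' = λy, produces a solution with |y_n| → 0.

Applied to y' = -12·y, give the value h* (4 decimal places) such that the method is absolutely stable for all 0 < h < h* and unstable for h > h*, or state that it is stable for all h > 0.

(-2.3077,0); λ=-12 ⇒ h* = (30/13)/12 = 0.1923.

On y'=λy, z=hλ:
  k1=λy_n ⇒ h·k1=z·y_n;  k2=λ(1+1/3z)y_n ⇒ h·k2=z(1+1/3z)y_n
  y_{n+1}/y_n = 1 − 3/10z + 13/10z(1+1/3z) = 1 + z + 13/30z²
  so R(z) = 1 + z + 13/30z².

Solve |R(x)|<1 on ℝ⁻.
x=-1.37: |R|=0.4433
R=1: x+13/30x²=0 ⇒ x=−30/13=-2.3077; min R=1−1/(4·13/30)=0.4231>−1
Confirm numerically:
  x=-1.928: |R|=0.68278 <1
  x=-1.576: |R|=0.50030 <1
  x=-1.376: |R|=0.44446 <1
  x=-2.637: |R|=1.37630 >1
  x=-2.586: |R|=1.31187 >1
Stable set (-2.3077, 0).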